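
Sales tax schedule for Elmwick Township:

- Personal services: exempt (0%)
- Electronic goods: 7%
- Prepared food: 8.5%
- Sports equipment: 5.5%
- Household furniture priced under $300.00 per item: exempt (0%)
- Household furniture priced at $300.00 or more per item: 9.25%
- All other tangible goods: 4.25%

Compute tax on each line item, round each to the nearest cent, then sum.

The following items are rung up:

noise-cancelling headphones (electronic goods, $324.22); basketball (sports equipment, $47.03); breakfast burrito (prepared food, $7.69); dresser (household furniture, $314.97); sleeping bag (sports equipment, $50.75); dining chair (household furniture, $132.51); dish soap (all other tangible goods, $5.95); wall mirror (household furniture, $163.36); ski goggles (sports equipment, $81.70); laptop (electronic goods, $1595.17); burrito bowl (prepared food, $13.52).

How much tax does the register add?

Noise-cancelling headphones $324.22: electronic goods → 7% → $22.70
Basketball $47.03: sports equipment → 5.5% → $2.59
Breakfast burrito $7.69: prepared food → 8.5% → $0.65
Dresser $314.97: household furniture, $300.00 or more → 9.25% → $29.13
Sleeping bag $50.75: sports equipment → 5.5% → $2.79
Dining chair $132.51: household furniture, under $300.00 → 0% → $0.00
Dish soap $5.95: all other tangible goods → 4.25% → $0.25
Wall mirror $163.36: household furniture, under $300.00 → 0% → $0.00
Ski goggles $81.70: sports equipment → 5.5% → $4.49
Laptop $1595.17: electronic goods → 7% → $111.66
Burrito bowl $13.52: prepared food → 8.5% → $1.15
Total tax = $22.70 + $2.59 + $0.65 + $29.13 + $2.79 + $0.25 + $4.49 + $111.66 + $1.15 = $175.41

$175.41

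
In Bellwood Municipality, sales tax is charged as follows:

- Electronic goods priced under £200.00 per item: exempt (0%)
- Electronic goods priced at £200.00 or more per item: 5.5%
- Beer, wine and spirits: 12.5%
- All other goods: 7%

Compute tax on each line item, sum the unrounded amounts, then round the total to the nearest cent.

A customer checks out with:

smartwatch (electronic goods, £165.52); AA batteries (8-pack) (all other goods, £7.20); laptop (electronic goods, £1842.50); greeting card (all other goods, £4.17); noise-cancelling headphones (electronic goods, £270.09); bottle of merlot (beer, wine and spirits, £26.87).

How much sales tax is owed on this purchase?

Smartwatch £165.52: electronic goods, under £200.00 → 0% → £0.00
AA batteries (8-pack) £7.20: all other goods → 7% → £0.504
Laptop £1842.50: electronic goods, £200.00 or more → 5.5% → £101.3375
Greeting card £4.17: all other goods → 7% → £0.2919
Noise-cancelling headphones £270.09: electronic goods, £200.00 or more → 5.5% → £14.85495
Bottle of merlot £26.87: beer, wine and spirits → 12.5% → £3.35875
Unrounded tax sum = £120.3471 → £120.35

£120.35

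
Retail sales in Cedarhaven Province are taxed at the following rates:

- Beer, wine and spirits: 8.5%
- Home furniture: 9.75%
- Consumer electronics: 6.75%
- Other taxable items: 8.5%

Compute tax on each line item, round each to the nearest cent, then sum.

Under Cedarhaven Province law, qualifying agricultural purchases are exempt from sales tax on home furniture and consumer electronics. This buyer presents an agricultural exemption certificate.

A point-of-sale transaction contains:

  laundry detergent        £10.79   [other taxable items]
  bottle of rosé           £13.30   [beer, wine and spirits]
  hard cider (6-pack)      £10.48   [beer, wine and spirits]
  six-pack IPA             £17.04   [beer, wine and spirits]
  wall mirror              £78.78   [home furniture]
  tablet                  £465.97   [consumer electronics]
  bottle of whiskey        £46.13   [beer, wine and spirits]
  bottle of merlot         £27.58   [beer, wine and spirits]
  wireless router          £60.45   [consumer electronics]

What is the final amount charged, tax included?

£741.17

Laundry detergent £10.79: other taxable items → 8.5% → £0.92
Bottle of rosé £13.30: beer, wine and spirits → 8.5% → £1.13
Hard cider (6-pack) £10.48: beer, wine and spirits → 8.5% → £0.89
Six-pack IPA £17.04: beer, wine and spirits → 8.5% → £1.45
Wall mirror £78.78: home furniture, buyer-exempt → 0% → £0.00
Tablet £465.97: consumer electronics, buyer-exempt → 0% → £0.00
Bottle of whiskey £46.13: beer, wine and spirits → 8.5% → £3.92
Bottle of merlot £27.58: beer, wine and spirits → 8.5% → £2.34
Wireless router £60.45: consumer electronics, buyer-exempt → 0% → £0.00
Subtotal = £730.52; tax = £10.65; total due = £741.17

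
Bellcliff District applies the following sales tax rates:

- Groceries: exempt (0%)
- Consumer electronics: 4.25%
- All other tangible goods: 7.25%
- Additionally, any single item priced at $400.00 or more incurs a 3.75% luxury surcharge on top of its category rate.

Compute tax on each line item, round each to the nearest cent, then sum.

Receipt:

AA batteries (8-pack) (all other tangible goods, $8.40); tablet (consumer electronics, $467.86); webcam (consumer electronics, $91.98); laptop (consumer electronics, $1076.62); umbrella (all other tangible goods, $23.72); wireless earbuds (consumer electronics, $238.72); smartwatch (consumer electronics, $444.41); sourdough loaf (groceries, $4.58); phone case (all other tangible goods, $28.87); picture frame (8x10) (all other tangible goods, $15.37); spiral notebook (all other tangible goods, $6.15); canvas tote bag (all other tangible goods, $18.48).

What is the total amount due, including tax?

$2605.65

AA batteries (8-pack) $8.40: all other tangible goods → 7.25% → $0.61
Tablet $467.86: consumer electronics → 4.25% + 3.75% surcharge = 8% → $37.43
Webcam $91.98: consumer electronics → 4.25% → $3.91
Laptop $1076.62: consumer electronics → 4.25% + 3.75% surcharge = 8% → $86.13
Umbrella $23.72: all other tangible goods → 7.25% → $1.72
Wireless earbuds $238.72: consumer electronics → 4.25% → $10.15
Smartwatch $444.41: consumer electronics → 4.25% + 3.75% surcharge = 8% → $35.55
Sourdough loaf $4.58: groceries → 0% → $0.00
Phone case $28.87: all other tangible goods → 7.25% → $2.09
Picture frame (8x10) $15.37: all other tangible goods → 7.25% → $1.11
Spiral notebook $6.15: all other tangible goods → 7.25% → $0.45
Canvas tote bag $18.48: all other tangible goods → 7.25% → $1.34
Subtotal = $2425.16; tax = $180.49; total due = $2605.65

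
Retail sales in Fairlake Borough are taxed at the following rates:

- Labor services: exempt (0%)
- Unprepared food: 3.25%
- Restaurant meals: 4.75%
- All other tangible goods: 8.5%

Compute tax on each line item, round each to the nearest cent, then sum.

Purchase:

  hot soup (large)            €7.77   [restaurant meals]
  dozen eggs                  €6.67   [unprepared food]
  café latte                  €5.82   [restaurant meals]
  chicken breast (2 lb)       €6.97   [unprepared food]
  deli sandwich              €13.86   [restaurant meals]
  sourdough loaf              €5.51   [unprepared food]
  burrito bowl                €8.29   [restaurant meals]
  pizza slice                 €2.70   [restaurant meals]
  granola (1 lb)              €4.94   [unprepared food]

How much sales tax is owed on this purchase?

Hot soup (large) €7.77: restaurant meals → 4.75% → €0.37
Dozen eggs €6.67: unprepared food → 3.25% → €0.22
Café latte €5.82: restaurant meals → 4.75% → €0.28
Chicken breast (2 lb) €6.97: unprepared food → 3.25% → €0.23
Deli sandwich €13.86: restaurant meals → 4.75% → €0.66
Sourdough loaf €5.51: unprepared food → 3.25% → €0.18
Burrito bowl €8.29: restaurant meals → 4.75% → €0.39
Pizza slice €2.70: restaurant meals → 4.75% → €0.13
Granola (1 lb) €4.94: unprepared food → 3.25% → €0.16
Total tax = €0.37 + €0.22 + €0.28 + €0.23 + €0.66 + €0.18 + €0.39 + €0.13 + €0.16 = €2.62

€2.62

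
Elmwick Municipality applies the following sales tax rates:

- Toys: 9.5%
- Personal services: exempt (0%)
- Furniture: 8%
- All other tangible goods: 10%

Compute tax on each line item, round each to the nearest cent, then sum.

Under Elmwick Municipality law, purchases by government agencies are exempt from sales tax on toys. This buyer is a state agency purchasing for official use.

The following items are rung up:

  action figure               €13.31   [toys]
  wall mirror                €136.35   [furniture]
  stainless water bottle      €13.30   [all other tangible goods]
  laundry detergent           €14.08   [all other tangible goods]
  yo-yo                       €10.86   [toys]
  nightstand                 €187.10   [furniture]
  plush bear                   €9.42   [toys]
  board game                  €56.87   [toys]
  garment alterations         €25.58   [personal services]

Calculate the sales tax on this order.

€28.62

Action figure €13.31: toys, buyer-exempt → 0% → €0.00
Wall mirror €136.35: furniture → 8% → €10.91
Stainless water bottle €13.30: all other tangible goods → 10% → €1.33
Laundry detergent €14.08: all other tangible goods → 10% → €1.41
Yo-yo €10.86: toys, buyer-exempt → 0% → €0.00
Nightstand €187.10: furniture → 8% → €14.97
Plush bear €9.42: toys, buyer-exempt → 0% → €0.00
Board game €56.87: toys, buyer-exempt → 0% → €0.00
Garment alterations €25.58: personal services → 0% → €0.00
Total tax = €10.91 + €1.33 + €1.41 + €14.97 = €28.62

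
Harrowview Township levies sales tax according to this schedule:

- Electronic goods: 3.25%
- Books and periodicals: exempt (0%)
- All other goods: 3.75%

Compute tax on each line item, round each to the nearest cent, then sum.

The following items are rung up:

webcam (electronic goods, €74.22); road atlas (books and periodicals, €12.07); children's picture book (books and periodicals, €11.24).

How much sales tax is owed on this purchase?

€2.41

Webcam €74.22: electronic goods → 3.25% → €2.41
Road atlas €12.07: books and periodicals → 0% → €0.00
Children's picture book €11.24: books and periodicals → 0% → €0.00
Total tax = €2.41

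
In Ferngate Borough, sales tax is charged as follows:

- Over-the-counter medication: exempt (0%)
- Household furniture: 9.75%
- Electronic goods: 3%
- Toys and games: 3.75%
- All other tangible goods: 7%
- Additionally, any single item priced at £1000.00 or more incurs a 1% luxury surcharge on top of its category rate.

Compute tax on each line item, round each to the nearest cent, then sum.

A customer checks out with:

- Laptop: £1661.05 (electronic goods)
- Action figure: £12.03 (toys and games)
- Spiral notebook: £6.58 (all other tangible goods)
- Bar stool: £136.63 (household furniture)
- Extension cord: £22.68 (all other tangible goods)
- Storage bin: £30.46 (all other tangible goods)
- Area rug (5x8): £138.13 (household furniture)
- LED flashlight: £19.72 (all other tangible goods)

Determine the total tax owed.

Laptop £1661.05: electronic goods → 3% + 1% surcharge = 4% → £66.44
Action figure £12.03: toys and games → 3.75% → £0.45
Spiral notebook £6.58: all other tangible goods → 7% → £0.46
Bar stool £136.63: household furniture → 9.75% → £13.32
Extension cord £22.68: all other tangible goods → 7% → £1.59
Storage bin £30.46: all other tangible goods → 7% → £2.13
Area rug (5x8) £138.13: household furniture → 9.75% → £13.47
LED flashlight £19.72: all other tangible goods → 7% → £1.38
Total tax = £66.44 + £0.45 + £0.46 + £13.32 + £1.59 + £2.13 + £13.47 + £1.38 = £99.24

£99.24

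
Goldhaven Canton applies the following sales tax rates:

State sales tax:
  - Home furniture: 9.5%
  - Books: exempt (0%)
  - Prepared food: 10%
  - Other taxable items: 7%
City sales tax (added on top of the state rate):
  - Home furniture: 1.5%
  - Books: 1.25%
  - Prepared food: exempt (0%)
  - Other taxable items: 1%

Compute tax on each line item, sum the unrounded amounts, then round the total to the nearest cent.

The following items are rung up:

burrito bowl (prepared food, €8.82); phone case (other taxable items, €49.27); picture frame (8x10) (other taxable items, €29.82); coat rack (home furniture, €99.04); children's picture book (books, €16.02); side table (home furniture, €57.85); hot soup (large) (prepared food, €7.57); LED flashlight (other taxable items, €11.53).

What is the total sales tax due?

€26.35

Burrito bowl €8.82: prepared food → 10% + 0% city = 10% → €0.882
Phone case €49.27: other taxable items → 7% + 1% city = 8% → €3.9416
Picture frame (8x10) €29.82: other taxable items → 7% + 1% city = 8% → €2.3856
Coat rack €99.04: home furniture → 9.5% + 1.5% city = 11% → €10.8944
Children's picture book €16.02: books → 0% + 1.25% city = 1.25% → €0.20025
Side table €57.85: home furniture → 9.5% + 1.5% city = 11% → €6.3635
Hot soup (large) €7.57: prepared food → 10% + 0% city = 10% → €0.757
LED flashlight €11.53: other taxable items → 7% + 1% city = 8% → €0.9224
Unrounded tax sum = €26.34675 → €26.35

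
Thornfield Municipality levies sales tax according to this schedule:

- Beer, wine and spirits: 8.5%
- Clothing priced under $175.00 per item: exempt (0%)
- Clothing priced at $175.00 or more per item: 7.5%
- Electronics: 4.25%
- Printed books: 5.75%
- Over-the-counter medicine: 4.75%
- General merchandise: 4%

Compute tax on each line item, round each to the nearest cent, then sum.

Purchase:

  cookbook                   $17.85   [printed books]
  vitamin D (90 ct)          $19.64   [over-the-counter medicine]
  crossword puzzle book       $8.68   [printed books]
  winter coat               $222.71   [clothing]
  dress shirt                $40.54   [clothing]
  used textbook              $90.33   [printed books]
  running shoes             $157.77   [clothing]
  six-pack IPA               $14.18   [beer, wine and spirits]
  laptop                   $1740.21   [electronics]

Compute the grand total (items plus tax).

$2411.43

Cookbook $17.85: printed books → 5.75% → $1.03
Vitamin D (90 ct) $19.64: over-the-counter medicine → 4.75% → $0.93
Crossword puzzle book $8.68: printed books → 5.75% → $0.50
Winter coat $222.71: clothing, $175.00 or more → 7.5% → $16.70
Dress shirt $40.54: clothing, under $175.00 → 0% → $0.00
Used textbook $90.33: printed books → 5.75% → $5.19
Running shoes $157.77: clothing, under $175.00 → 0% → $0.00
Six-pack IPA $14.18: beer, wine and spirits → 8.5% → $1.21
Laptop $1740.21: electronics → 4.25% → $73.96
Subtotal = $2311.91; tax = $99.52; total due = $2411.43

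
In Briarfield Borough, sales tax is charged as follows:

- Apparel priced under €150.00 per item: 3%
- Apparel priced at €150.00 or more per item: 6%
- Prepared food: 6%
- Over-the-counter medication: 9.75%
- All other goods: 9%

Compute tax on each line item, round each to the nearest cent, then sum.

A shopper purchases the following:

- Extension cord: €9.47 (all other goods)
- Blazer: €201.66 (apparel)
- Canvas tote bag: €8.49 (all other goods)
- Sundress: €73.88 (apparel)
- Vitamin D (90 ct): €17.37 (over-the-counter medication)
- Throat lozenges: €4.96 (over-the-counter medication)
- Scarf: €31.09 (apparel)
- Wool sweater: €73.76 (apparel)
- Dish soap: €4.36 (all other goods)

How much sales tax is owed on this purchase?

€21.63

Extension cord €9.47: all other goods → 9% → €0.85
Blazer €201.66: apparel, €150.00 or more → 6% → €12.10
Canvas tote bag €8.49: all other goods → 9% → €0.76
Sundress €73.88: apparel, under €150.00 → 3% → €2.22
Vitamin D (90 ct) €17.37: over-the-counter medication → 9.75% → €1.69
Throat lozenges €4.96: over-the-counter medication → 9.75% → €0.48
Scarf €31.09: apparel, under €150.00 → 3% → €0.93
Wool sweater €73.76: apparel, under €150.00 → 3% → €2.21
Dish soap €4.36: all other goods → 9% → €0.39
Total tax = €0.85 + €12.10 + €0.76 + €2.22 + €1.69 + €0.48 + €0.93 + €2.21 + €0.39 = €21.63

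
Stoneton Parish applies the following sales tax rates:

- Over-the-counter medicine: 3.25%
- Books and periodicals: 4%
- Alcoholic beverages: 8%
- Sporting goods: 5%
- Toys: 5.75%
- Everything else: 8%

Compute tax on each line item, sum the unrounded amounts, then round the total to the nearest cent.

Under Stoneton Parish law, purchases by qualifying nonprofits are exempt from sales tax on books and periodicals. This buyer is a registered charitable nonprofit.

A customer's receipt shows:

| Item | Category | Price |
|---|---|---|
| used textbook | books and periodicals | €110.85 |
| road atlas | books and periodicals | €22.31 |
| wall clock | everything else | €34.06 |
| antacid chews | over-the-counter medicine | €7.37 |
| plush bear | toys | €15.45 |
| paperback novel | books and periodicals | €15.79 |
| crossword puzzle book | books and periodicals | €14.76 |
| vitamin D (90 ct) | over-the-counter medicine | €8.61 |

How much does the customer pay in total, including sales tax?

€233.33

Used textbook €110.85: books and periodicals, buyer-exempt → 0% → €0.00
Road atlas €22.31: books and periodicals, buyer-exempt → 0% → €0.00
Wall clock €34.06: everything else → 8% → €2.7248
Antacid chews €7.37: over-the-counter medicine → 3.25% → €0.239525
Plush bear €15.45: toys → 5.75% → €0.888375
Paperback novel €15.79: books and periodicals, buyer-exempt → 0% → €0.00
Crossword puzzle book €14.76: books and periodicals, buyer-exempt → 0% → €0.00
Vitamin D (90 ct) €8.61: over-the-counter medicine → 3.25% → €0.279825
Subtotal = €229.20; unrounded tax = €4.132525 → €4.13; total due = €233.33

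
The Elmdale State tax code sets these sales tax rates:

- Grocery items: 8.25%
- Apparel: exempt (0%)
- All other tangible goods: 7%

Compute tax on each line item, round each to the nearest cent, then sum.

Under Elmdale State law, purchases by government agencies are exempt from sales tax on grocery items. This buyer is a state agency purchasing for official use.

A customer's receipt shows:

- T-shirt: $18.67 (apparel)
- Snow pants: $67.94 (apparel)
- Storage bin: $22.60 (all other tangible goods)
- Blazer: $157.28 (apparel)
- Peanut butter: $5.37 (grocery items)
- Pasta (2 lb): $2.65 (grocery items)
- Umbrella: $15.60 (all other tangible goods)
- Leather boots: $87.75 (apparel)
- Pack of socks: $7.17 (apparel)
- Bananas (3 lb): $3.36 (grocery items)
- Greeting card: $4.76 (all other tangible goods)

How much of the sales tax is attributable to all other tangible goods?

Storage bin $22.60: all other tangible goods → 7% → $1.58
Umbrella $15.60: all other tangible goods → 7% → $1.09
Greeting card $4.76: all other tangible goods → 7% → $0.33
Tax on all other tangible goods = $1.58 + $1.09 + $0.33 = $3.00

$3.00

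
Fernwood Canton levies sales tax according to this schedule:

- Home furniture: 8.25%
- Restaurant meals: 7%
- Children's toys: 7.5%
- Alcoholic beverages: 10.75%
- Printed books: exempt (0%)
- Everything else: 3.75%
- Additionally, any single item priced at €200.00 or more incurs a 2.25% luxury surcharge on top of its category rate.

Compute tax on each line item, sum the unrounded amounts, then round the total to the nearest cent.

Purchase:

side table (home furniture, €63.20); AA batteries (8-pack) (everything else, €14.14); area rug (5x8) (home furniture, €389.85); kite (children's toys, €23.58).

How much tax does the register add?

Side table €63.20: home furniture → 8.25% → €5.214
AA batteries (8-pack) €14.14: everything else → 3.75% → €0.53025
Area rug (5x8) €389.85: home furniture → 8.25% + 2.25% surcharge = 10.5% → €40.93425
Kite €23.58: children's toys → 7.5% → €1.7685
Unrounded tax sum = €48.447 → €48.45

€48.45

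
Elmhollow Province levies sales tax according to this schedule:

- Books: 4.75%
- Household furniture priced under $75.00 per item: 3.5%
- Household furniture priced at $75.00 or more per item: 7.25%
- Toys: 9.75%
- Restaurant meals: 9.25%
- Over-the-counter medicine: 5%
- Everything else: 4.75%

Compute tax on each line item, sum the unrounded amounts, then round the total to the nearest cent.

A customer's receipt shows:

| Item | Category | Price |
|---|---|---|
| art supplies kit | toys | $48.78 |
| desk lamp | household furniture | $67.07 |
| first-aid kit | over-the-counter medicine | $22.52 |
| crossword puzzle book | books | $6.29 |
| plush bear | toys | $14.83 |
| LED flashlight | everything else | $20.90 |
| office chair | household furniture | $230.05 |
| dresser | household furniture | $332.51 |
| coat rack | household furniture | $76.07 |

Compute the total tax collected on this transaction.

$57.27

Art supplies kit $48.78: toys → 9.75% → $4.75605
Desk lamp $67.07: household furniture, under $75.00 → 3.5% → $2.34745
First-aid kit $22.52: over-the-counter medicine → 5% → $1.126
Crossword puzzle book $6.29: books → 4.75% → $0.298775
Plush bear $14.83: toys → 9.75% → $1.445925
LED flashlight $20.90: everything else → 4.75% → $0.99275
Office chair $230.05: household furniture, $75.00 or more → 7.25% → $16.678625
Dresser $332.51: household furniture, $75.00 or more → 7.25% → $24.106975
Coat rack $76.07: household furniture, $75.00 or more → 7.25% → $5.515075
Unrounded tax sum = $57.267625 → $57.27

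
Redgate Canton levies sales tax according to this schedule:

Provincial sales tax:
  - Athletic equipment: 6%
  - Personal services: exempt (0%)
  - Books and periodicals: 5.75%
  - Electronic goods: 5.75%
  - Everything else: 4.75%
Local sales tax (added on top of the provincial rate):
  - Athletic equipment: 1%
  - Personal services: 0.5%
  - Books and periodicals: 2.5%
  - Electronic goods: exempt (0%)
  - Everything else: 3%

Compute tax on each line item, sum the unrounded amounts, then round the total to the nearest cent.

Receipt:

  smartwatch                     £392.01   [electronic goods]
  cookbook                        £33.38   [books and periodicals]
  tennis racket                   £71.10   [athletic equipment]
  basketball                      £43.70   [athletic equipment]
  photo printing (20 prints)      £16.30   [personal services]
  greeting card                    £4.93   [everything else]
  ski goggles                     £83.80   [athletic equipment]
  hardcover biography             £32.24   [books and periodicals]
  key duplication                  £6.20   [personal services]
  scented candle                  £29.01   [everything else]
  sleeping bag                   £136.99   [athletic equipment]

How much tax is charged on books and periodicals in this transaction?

Cookbook £33.38: books and periodicals → 5.75% + 2.5% local = 8.25% → £2.75385
Hardcover biography £32.24: books and periodicals → 5.75% + 2.5% local = 8.25% → £2.6598
Tax on books and periodicals: unrounded sum = £5.41365 → £5.41

£5.41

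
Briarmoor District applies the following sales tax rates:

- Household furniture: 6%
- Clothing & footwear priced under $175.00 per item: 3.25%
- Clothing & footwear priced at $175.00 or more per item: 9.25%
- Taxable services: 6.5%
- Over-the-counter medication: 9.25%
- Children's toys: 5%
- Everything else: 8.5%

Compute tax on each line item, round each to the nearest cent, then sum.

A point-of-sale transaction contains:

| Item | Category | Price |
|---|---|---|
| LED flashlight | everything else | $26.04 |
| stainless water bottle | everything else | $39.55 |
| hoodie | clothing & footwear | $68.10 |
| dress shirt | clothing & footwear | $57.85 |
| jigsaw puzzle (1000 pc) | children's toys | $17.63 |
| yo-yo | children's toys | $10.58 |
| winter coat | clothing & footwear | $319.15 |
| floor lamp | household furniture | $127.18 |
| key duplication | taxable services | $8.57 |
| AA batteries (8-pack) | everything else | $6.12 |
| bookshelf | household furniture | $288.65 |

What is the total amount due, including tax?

LED flashlight $26.04: everything else → 8.5% → $2.21
Stainless water bottle $39.55: everything else → 8.5% → $3.36
Hoodie $68.10: clothing & footwear, under $175.00 → 3.25% → $2.21
Dress shirt $57.85: clothing & footwear, under $175.00 → 3.25% → $1.88
Jigsaw puzzle (1000 pc) $17.63: children's toys → 5% → $0.88
Yo-yo $10.58: children's toys → 5% → $0.53
Winter coat $319.15: clothing & footwear, $175.00 or more → 9.25% → $29.52
Floor lamp $127.18: household furniture → 6% → $7.63
Key duplication $8.57: taxable services → 6.5% → $0.56
AA batteries (8-pack) $6.12: everything else → 8.5% → $0.52
Bookshelf $288.65: household furniture → 6% → $17.32
Subtotal = $969.42; tax = $66.62; total due = $1036.04

$1036.04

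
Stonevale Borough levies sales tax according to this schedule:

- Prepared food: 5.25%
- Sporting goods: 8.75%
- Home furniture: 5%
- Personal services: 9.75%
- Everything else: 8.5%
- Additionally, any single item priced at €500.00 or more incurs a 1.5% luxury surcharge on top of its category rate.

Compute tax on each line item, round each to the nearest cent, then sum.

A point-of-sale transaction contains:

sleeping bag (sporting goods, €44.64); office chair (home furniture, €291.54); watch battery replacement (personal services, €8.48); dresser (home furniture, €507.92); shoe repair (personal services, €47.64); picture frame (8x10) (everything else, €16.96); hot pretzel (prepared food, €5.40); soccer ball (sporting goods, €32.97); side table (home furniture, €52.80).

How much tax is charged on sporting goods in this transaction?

€6.79

Sleeping bag €44.64: sporting goods → 8.75% → €3.91
Soccer ball €32.97: sporting goods → 8.75% → €2.88
Tax on sporting goods = €3.91 + €2.88 = €6.79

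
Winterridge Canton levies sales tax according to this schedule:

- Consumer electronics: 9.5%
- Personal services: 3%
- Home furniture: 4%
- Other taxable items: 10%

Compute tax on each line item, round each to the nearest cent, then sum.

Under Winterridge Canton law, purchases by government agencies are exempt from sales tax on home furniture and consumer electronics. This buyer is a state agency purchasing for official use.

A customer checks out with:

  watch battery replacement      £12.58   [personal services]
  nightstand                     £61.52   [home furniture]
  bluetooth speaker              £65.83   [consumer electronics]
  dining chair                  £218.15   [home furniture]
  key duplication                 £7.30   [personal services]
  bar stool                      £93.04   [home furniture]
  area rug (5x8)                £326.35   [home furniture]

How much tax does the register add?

Watch battery replacement £12.58: personal services → 3% → £0.38
Nightstand £61.52: home furniture, buyer-exempt → 0% → £0.00
Bluetooth speaker £65.83: consumer electronics, buyer-exempt → 0% → £0.00
Dining chair £218.15: home furniture, buyer-exempt → 0% → £0.00
Key duplication £7.30: personal services → 3% → £0.22
Bar stool £93.04: home furniture, buyer-exempt → 0% → £0.00
Area rug (5x8) £326.35: home furniture, buyer-exempt → 0% → £0.00
Total tax = £0.38 + £0.22 = £0.60

£0.60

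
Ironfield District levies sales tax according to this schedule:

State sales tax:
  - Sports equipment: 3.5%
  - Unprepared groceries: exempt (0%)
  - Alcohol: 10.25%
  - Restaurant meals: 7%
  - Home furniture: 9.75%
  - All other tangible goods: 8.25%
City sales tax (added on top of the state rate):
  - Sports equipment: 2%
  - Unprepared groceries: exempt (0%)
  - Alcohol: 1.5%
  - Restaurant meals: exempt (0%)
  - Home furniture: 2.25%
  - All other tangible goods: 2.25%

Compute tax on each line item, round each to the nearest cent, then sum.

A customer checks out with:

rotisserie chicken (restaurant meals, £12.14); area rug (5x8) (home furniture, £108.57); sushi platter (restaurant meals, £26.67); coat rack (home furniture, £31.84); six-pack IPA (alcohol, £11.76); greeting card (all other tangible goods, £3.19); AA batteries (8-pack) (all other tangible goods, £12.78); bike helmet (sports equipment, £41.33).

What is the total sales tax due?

£24.89

Rotisserie chicken £12.14: restaurant meals → 7% + 0% city = 7% → £0.85
Area rug (5x8) £108.57: home furniture → 9.75% + 2.25% city = 12% → £13.03
Sushi platter £26.67: restaurant meals → 7% + 0% city = 7% → £1.87
Coat rack £31.84: home furniture → 9.75% + 2.25% city = 12% → £3.82
Six-pack IPA £11.76: alcohol → 10.25% + 1.5% city = 11.75% → £1.38
Greeting card £3.19: all other tangible goods → 8.25% + 2.25% city = 10.5% → £0.33
AA batteries (8-pack) £12.78: all other tangible goods → 8.25% + 2.25% city = 10.5% → £1.34
Bike helmet £41.33: sports equipment → 3.5% + 2% city = 5.5% → £2.27
Total tax = £0.85 + £13.03 + £1.87 + £3.82 + £1.38 + £0.33 + £1.34 + £2.27 = £24.89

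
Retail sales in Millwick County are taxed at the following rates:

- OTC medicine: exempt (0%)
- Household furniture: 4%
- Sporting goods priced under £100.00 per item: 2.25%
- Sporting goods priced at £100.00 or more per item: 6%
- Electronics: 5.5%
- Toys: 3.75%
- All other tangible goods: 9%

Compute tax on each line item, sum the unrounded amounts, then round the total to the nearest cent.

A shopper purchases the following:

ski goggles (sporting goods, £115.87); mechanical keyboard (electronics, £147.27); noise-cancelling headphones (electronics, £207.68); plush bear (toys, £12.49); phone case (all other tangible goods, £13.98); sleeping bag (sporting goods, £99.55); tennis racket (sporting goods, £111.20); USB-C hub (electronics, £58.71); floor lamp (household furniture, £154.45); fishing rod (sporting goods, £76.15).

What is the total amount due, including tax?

Ski goggles £115.87: sporting goods, £100.00 or more → 6% → £6.9522
Mechanical keyboard £147.27: electronics → 5.5% → £8.09985
Noise-cancelling headphones £207.68: electronics → 5.5% → £11.4224
Plush bear £12.49: toys → 3.75% → £0.468375
Phone case £13.98: all other tangible goods → 9% → £1.2582
Sleeping bag £99.55: sporting goods, under £100.00 → 2.25% → £2.239875
Tennis racket £111.20: sporting goods, £100.00 or more → 6% → £6.672
USB-C hub £58.71: electronics → 5.5% → £3.22905
Floor lamp £154.45: household furniture → 4% → £6.178
Fishing rod £76.15: sporting goods, under £100.00 → 2.25% → £1.713375
Subtotal = £997.35; unrounded tax = £48.233325 → £48.23; total due = £1045.58

£1045.58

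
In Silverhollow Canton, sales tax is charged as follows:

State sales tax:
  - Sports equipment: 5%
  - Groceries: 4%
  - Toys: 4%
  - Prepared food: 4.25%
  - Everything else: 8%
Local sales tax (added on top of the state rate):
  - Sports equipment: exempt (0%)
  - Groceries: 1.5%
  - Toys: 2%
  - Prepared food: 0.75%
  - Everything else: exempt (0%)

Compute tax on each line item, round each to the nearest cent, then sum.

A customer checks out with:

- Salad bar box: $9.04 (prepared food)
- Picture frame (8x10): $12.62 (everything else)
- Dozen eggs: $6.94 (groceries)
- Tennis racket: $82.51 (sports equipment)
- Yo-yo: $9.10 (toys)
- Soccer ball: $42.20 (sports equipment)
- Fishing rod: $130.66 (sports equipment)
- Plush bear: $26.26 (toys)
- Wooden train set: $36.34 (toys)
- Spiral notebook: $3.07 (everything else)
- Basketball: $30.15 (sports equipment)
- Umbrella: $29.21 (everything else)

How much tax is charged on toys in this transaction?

Yo-yo $9.10: toys → 4% + 2% local = 6% → $0.55
Plush bear $26.26: toys → 4% + 2% local = 6% → $1.58
Wooden train set $36.34: toys → 4% + 2% local = 6% → $2.18
Tax on toys = $0.55 + $1.58 + $2.18 = $4.31

$4.31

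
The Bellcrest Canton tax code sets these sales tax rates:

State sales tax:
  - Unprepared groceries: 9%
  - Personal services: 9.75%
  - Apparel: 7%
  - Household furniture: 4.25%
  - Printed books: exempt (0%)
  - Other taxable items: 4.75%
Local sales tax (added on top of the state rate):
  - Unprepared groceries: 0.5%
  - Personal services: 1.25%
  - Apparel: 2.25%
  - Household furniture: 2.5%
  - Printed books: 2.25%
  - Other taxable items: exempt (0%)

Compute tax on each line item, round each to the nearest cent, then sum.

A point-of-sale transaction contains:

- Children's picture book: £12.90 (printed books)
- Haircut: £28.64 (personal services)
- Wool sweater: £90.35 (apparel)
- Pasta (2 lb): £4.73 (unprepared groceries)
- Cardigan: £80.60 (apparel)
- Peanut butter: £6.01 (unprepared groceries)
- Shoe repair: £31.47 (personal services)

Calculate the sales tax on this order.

£23.74

Children's picture book £12.90: printed books → 0% + 2.25% local = 2.25% → £0.29
Haircut £28.64: personal services → 9.75% + 1.25% local = 11% → £3.15
Wool sweater £90.35: apparel → 7% + 2.25% local = 9.25% → £8.36
Pasta (2 lb) £4.73: unprepared groceries → 9% + 0.5% local = 9.5% → £0.45
Cardigan £80.60: apparel → 7% + 2.25% local = 9.25% → £7.46
Peanut butter £6.01: unprepared groceries → 9% + 0.5% local = 9.5% → £0.57
Shoe repair £31.47: personal services → 9.75% + 1.25% local = 11% → £3.46
Total tax = £0.29 + £3.15 + £8.36 + £0.45 + £7.46 + £0.57 + £3.46 = £23.74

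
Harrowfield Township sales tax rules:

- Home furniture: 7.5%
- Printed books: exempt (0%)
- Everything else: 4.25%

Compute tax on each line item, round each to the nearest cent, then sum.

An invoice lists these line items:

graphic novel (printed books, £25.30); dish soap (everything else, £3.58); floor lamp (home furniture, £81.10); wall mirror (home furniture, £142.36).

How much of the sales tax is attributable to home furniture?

£16.76

Floor lamp £81.10: home furniture → 7.5% → £6.08
Wall mirror £142.36: home furniture → 7.5% → £10.68
Tax on home furniture = £6.08 + £10.68 = £16.76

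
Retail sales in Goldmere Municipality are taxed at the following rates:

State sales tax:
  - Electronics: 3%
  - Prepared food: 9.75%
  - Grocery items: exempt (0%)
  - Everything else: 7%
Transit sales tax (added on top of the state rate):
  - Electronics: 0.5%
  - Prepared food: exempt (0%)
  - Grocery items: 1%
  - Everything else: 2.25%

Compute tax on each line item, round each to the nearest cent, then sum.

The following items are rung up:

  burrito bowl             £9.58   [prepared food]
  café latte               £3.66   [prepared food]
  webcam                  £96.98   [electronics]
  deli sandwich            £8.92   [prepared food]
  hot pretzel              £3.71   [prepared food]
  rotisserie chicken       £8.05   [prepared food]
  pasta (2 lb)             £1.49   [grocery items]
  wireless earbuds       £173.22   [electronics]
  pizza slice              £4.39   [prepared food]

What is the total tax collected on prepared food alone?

£3.73

Burrito bowl £9.58: prepared food → 9.75% + 0% transit = 9.75% → £0.93
Café latte £3.66: prepared food → 9.75% + 0% transit = 9.75% → £0.36
Deli sandwich £8.92: prepared food → 9.75% + 0% transit = 9.75% → £0.87
Hot pretzel £3.71: prepared food → 9.75% + 0% transit = 9.75% → £0.36
Rotisserie chicken £8.05: prepared food → 9.75% + 0% transit = 9.75% → £0.78
Pizza slice £4.39: prepared food → 9.75% + 0% transit = 9.75% → £0.43
Tax on prepared food = £0.93 + £0.36 + £0.87 + £0.36 + £0.78 + £0.43 = £3.73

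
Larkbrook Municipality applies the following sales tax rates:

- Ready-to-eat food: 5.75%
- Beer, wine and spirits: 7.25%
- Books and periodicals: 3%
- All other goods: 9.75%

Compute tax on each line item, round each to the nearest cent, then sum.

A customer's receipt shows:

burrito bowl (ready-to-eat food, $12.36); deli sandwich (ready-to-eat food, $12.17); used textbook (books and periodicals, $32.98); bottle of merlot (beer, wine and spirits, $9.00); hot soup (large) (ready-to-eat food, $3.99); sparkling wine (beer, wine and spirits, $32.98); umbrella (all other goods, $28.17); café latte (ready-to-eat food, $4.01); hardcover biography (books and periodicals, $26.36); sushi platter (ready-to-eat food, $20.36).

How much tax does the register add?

Burrito bowl $12.36: ready-to-eat food → 5.75% → $0.71
Deli sandwich $12.17: ready-to-eat food → 5.75% → $0.70
Used textbook $32.98: books and periodicals → 3% → $0.99
Bottle of merlot $9.00: beer, wine and spirits → 7.25% → $0.65
Hot soup (large) $3.99: ready-to-eat food → 5.75% → $0.23
Sparkling wine $32.98: beer, wine and spirits → 7.25% → $2.39
Umbrella $28.17: all other goods → 9.75% → $2.75
Café latte $4.01: ready-to-eat food → 5.75% → $0.23
Hardcover biography $26.36: books and periodicals → 3% → $0.79
Sushi platter $20.36: ready-to-eat food → 5.75% → $1.17
Total tax = $0.71 + $0.70 + $0.99 + $0.65 + $0.23 + $2.39 + $2.75 + $0.23 + $0.79 + $1.17 = $10.61

$10.61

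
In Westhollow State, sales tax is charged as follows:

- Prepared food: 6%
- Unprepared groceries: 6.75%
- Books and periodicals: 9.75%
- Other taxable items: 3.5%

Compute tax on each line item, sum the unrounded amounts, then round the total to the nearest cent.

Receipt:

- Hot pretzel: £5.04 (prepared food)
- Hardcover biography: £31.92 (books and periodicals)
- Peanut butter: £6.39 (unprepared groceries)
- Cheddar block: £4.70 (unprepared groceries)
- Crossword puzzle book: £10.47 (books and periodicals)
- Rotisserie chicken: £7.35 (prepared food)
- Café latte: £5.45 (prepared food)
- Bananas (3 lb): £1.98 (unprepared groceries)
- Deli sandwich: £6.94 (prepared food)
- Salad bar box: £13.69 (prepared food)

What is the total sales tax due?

Hot pretzel £5.04: prepared food → 6% → £0.3024
Hardcover biography £31.92: books and periodicals → 9.75% → £3.1122
Peanut butter £6.39: unprepared groceries → 6.75% → £0.431325
Cheddar block £4.70: unprepared groceries → 6.75% → £0.31725
Crossword puzzle book £10.47: books and periodicals → 9.75% → £1.020825
Rotisserie chicken £7.35: prepared food → 6% → £0.441
Café latte £5.45: prepared food → 6% → £0.327
Bananas (3 lb) £1.98: unprepared groceries → 6.75% → £0.13365
Deli sandwich £6.94: prepared food → 6% → £0.4164
Salad bar box £13.69: prepared food → 6% → £0.8214
Unrounded tax sum = £7.32345 → £7.32

£7.32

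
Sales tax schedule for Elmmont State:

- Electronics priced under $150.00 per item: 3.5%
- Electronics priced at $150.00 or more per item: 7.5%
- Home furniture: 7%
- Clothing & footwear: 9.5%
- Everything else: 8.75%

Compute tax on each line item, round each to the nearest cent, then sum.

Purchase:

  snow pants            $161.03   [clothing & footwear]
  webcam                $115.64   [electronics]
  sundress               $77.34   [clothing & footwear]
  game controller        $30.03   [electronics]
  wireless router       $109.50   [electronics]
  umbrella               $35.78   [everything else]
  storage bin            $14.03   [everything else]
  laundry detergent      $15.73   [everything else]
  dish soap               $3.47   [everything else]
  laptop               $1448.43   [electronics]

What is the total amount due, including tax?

Snow pants $161.03: clothing & footwear → 9.5% → $15.30
Webcam $115.64: electronics, under $150.00 → 3.5% → $4.05
Sundress $77.34: clothing & footwear → 9.5% → $7.35
Game controller $30.03: electronics, under $150.00 → 3.5% → $1.05
Wireless router $109.50: electronics, under $150.00 → 3.5% → $3.83
Umbrella $35.78: everything else → 8.75% → $3.13
Storage bin $14.03: everything else → 8.75% → $1.23
Laundry detergent $15.73: everything else → 8.75% → $1.38
Dish soap $3.47: everything else → 8.75% → $0.30
Laptop $1448.43: electronics, $150.00 or more → 7.5% → $108.63
Subtotal = $2010.98; tax = $146.25; total due = $2157.23

$2157.23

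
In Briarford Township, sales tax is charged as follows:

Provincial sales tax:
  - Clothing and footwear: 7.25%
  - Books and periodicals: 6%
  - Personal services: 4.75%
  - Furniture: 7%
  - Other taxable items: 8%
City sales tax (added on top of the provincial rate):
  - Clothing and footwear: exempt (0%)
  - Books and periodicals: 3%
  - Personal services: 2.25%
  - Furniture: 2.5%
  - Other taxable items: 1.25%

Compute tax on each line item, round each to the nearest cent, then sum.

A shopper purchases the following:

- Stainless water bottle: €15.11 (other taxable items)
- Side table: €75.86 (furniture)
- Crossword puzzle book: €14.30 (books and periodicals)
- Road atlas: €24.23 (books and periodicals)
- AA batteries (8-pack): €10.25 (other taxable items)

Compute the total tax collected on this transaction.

Stainless water bottle €15.11: other taxable items → 8% + 1.25% city = 9.25% → €1.40
Side table €75.86: furniture → 7% + 2.5% city = 9.5% → €7.21
Crossword puzzle book €14.30: books and periodicals → 6% + 3% city = 9% → €1.29
Road atlas €24.23: books and periodicals → 6% + 3% city = 9% → €2.18
AA batteries (8-pack) €10.25: other taxable items → 8% + 1.25% city = 9.25% → €0.95
Total tax = €1.40 + €7.21 + €1.29 + €2.18 + €0.95 = €13.03

€13.03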